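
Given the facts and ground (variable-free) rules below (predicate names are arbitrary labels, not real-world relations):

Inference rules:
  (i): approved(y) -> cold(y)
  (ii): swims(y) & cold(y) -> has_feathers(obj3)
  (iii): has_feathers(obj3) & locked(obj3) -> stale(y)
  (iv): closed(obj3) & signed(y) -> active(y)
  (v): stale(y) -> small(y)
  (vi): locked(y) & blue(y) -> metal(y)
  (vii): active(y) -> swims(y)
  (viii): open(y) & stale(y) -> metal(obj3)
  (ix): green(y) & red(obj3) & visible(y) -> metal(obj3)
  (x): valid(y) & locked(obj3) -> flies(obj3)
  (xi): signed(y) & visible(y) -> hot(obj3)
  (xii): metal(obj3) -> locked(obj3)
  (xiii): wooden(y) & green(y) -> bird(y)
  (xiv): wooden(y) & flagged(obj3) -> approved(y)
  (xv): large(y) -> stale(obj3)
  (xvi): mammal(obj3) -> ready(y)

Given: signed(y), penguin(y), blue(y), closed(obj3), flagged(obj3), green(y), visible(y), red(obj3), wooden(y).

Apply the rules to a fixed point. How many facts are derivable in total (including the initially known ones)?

Round 1 — (iv), (ix), (xi), (xiii), (xiv), derive active(y), metal(obj3), hot(obj3), bird(y), approved(y).
Round 2 — (i), (vii), (xii), derive cold(y), swims(y), locked(obj3).
Round 3 — (ii), derive has_feathers(obj3).
Round 4 — (iii), derive stale(y).
Round 5 — (v), derive small(y).
Closure: {active(y), approved(y), bird(y), blue(y), closed(obj3), cold(y), flagged(obj3), green(y), has_feathers(obj3), hot(obj3), locked(obj3), metal(obj3), penguin(y), red(obj3), signed(y), small(y), stale(y), swims(y), visible(y), wooden(y)} — 20 facts.

20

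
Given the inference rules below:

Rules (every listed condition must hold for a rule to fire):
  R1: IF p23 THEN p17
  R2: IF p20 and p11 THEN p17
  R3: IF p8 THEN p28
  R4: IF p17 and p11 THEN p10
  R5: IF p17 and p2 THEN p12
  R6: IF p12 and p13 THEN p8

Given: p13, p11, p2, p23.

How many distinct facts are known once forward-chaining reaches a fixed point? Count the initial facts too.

9

[1] R1 [IF p23 THEN p17]. ⇒ new: p17.
[2] R4 [IF p17 and p11 THEN p10]; R5 [IF p17 and p2 THEN p12]. ⇒ new: p10, p12.
[3] R6 [IF p12 and p13 THEN p8]. ⇒ new: p8.
[4] R3 [IF p8 THEN p28]. ⇒ new: p28.
Closure: {p10, p11, p12, p13, p17, p2, p23, p28, p8} — 9 facts.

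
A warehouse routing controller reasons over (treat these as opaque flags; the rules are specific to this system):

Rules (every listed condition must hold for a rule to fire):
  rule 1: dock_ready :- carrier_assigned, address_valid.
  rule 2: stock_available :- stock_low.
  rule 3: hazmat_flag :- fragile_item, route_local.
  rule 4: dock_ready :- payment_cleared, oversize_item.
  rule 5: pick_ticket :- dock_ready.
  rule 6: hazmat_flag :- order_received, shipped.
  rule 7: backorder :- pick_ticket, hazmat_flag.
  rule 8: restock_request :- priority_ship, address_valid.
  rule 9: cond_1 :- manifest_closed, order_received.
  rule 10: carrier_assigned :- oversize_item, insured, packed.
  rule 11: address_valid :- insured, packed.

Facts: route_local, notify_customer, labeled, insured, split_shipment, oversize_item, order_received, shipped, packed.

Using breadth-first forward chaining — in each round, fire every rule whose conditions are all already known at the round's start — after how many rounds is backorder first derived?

4

[1] rule 6 [hazmat_flag :- order_received, shipped.]; rule 10 [carrier_assigned :- oversize_item, insured, packed.]; rule 11 [address_valid :- insured, packed.]. ⇒ new: hazmat_flag, carrier_assigned, address_valid.
[2] rule 1 [dock_ready :- carrier_assigned, address_valid.]. ⇒ new: dock_ready.
[3] rule 5 [pick_ticket :- dock_ready.]. ⇒ new: pick_ticket.
[4] rule 7 [backorder :- pick_ticket, hazmat_flag.]. ⇒ new: backorder.
backorder first appears in round 4.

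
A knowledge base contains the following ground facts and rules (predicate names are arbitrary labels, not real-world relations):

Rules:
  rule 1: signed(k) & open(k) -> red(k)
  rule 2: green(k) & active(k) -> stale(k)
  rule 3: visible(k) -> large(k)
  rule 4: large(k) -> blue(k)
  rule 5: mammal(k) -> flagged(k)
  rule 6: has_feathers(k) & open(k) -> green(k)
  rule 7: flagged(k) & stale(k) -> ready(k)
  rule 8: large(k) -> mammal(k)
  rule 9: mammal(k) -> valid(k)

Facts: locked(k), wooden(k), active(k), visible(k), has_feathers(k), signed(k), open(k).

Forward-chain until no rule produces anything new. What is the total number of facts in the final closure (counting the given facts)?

[1] rule 1 [signed(k) & open(k) -> red(k)]; rule 3 [visible(k) -> large(k)]; rule 6 [has_feathers(k) & open(k) -> green(k)]. ⇒ new: red(k), large(k), green(k).
[2] rule 2 [green(k) & active(k) -> stale(k)]; rule 4 [large(k) -> blue(k)]; rule 8 [large(k) -> mammal(k)]. ⇒ new: stale(k), blue(k), mammal(k).
[3] rule 5 [mammal(k) -> flagged(k)]; rule 9 [mammal(k) -> valid(k)]. ⇒ new: flagged(k), valid(k).
[4] rule 7 [flagged(k) & stale(k) -> ready(k)]. ⇒ new: ready(k).
Closure: {active(k), blue(k), flagged(k), green(k), has_feathers(k), large(k), locked(k), mammal(k), open(k), ready(k), red(k), signed(k), stale(k), valid(k), visible(k), wooden(k)} — 16 facts.

16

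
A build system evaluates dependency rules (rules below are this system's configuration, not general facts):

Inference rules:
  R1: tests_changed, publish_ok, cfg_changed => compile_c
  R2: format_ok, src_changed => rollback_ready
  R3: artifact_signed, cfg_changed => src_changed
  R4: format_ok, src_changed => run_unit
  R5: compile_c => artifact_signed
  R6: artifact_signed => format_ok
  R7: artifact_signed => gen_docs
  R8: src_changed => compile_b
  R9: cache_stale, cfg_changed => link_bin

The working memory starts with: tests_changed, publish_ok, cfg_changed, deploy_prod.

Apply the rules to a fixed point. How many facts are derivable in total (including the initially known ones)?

[1] R1 [tests_changed, publish_ok, cfg_changed => compile_c]. ⇒ new: compile_c.
[2] R5 [compile_c => artifact_signed]. ⇒ new: artifact_signed.
[3] R3 [artifact_signed, cfg_changed => src_changed]; R6 [artifact_signed => format_ok]; R7 [artifact_signed => gen_docs]. ⇒ new: src_changed, format_ok, gen_docs.
[4] R2 [format_ok, src_changed => rollback_ready]; R4 [format_ok, src_changed => run_unit]; R8 [src_changed => compile_b]. ⇒ new: rollback_ready, run_unit, compile_b.
Closure: {artifact_signed, cfg_changed, compile_b, compile_c, deploy_prod, format_ok, gen_docs, publish_ok, rollback_ready, run_unit, src_changed, tests_changed} — 12 facts.

12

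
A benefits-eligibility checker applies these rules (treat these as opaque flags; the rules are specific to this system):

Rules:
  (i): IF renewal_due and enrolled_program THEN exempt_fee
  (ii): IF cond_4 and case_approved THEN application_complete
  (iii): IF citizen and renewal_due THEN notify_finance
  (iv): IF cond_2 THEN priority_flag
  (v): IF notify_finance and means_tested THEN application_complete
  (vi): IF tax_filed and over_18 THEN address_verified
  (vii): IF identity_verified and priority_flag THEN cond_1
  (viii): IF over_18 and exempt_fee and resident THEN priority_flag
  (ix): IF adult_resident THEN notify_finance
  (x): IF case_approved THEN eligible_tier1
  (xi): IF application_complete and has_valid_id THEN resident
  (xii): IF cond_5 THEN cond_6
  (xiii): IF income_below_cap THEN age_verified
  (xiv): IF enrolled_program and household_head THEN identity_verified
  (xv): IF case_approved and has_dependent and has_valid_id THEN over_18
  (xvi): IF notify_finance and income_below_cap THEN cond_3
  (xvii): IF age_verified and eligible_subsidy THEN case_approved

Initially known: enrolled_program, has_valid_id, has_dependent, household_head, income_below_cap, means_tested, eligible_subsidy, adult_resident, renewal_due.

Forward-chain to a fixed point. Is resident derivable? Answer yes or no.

[1] (i) [IF renewal_due and enrolled_program THEN exempt_fee]; (ix) [IF adult_resident THEN notify_finance]; (xiii) [IF income_below_cap THEN age_verified]; (xiv) [IF enrolled_program and household_head THEN identity_verified]. ⇒ new: exempt_fee, notify_finance, age_verified, identity_verified.
[2] (v) [IF notify_finance and means_tested THEN application_complete]; (xvi) [IF notify_finance and income_below_cap THEN cond_3]; (xvii) [IF age_verified and eligible_subsidy THEN case_approved]. ⇒ new: application_complete, cond_3, case_approved.
[3] (x) [IF case_approved THEN eligible_tier1]; (xi) [IF application_complete and has_valid_id THEN resident]; (xv) [IF case_approved and has_dependent and has_valid_id THEN over_18]. ⇒ new: eligible_tier1, resident, over_18.
[4] (viii) [IF over_18 and exempt_fee and resident THEN priority_flag]. ⇒ new: priority_flag.
[5] (vii) [IF identity_verified and priority_flag THEN cond_1]. ⇒ new: cond_1.
resident appears in round 3, so it is derivable.

yes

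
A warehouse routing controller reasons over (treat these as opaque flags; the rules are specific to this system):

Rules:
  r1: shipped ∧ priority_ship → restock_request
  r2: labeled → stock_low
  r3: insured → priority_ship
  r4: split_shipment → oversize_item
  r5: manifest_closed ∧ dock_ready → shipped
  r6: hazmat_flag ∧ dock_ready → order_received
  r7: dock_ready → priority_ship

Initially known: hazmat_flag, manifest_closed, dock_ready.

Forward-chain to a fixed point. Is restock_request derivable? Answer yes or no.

yes

Round 1 — r5, r6, r7, derive shipped, order_received, priority_ship.
Round 2 — r1, derive restock_request.
restock_request appears in round 2, so it is derivable.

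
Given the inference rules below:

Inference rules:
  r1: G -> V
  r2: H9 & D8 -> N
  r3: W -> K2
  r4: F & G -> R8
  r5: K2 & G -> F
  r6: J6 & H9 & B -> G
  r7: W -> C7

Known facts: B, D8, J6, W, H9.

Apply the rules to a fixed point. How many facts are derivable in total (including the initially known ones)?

12

Round 1: r2 [H9 & D8 -> N]; r3 [W -> K2]; r6 [J6 & H9 & B -> G]; r7 [W -> C7]. Adds N, K2, G, C7.
Round 2: r1 [G -> V]; r5 [K2 & G -> F]. Adds V, F.
Round 3: r4 [F & G -> R8]. Adds R8.
Closure: {B, C7, D8, F, G, H9, J6, K2, N, R8, V, W} — 12 facts.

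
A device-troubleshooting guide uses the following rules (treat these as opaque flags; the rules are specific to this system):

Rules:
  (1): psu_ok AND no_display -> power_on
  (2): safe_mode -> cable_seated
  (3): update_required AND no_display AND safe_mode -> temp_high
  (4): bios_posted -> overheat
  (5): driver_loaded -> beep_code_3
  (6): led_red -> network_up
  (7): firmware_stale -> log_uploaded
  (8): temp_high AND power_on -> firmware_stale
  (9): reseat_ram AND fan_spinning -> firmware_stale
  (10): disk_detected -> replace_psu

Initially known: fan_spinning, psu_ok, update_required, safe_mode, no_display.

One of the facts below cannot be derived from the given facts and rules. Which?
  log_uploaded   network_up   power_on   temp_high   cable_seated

[1] (1) [psu_ok AND no_display -> power_on]; (2) [safe_mode -> cable_seated]; (3) [update_required AND no_display AND safe_mode -> temp_high]. ⇒ new: power_on, cable_seated, temp_high.
[2] (8) [temp_high AND power_on -> firmware_stale]. ⇒ new: firmware_stale.
[3] (7) [firmware_stale -> log_uploaded]. ⇒ new: log_uploaded.
Derived: power_on (round 1), temp_high (round 1), log_uploaded (round 3), cable_seated (round 1). network_up never appears in any round.

network_up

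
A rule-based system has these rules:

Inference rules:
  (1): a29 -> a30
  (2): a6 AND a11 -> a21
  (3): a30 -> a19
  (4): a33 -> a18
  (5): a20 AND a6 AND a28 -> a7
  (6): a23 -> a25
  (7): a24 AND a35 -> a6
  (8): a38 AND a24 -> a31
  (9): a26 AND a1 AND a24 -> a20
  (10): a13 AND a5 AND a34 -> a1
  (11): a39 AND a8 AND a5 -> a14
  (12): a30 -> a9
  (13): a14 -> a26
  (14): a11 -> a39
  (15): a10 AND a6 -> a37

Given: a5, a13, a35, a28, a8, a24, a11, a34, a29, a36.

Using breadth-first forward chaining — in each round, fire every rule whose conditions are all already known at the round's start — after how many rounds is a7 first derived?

[1] (1) [a29 -> a30]; (7) [a24 AND a35 -> a6]; (10) [a13 AND a5 AND a34 -> a1]; (14) [a11 -> a39]. ⇒ new: a30, a6, a1, a39.
[2] (2) [a6 AND a11 -> a21]; (3) [a30 -> a19]; (11) [a39 AND a8 AND a5 -> a14]; (12) [a30 -> a9]. ⇒ new: a21, a19, a14, a9.
[3] (13) [a14 -> a26]. ⇒ new: a26.
[4] (9) [a26 AND a1 AND a24 -> a20]. ⇒ new: a20.
[5] (5) [a20 AND a6 AND a28 -> a7]. ⇒ new: a7.
a7 first appears in round 5.

5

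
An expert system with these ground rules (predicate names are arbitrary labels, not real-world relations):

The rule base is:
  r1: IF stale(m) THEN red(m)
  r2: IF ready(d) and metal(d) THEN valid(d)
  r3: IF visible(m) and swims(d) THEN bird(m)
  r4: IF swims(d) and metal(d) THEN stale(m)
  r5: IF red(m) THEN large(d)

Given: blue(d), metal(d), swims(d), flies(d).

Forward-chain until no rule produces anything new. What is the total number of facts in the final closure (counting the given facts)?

7

[1] r4 [IF swims(d) and metal(d) THEN stale(m)]. ⇒ new: stale(m).
[2] r1 [IF stale(m) THEN red(m)]. ⇒ new: red(m).
[3] r5 [IF red(m) THEN large(d)]. ⇒ new: large(d).
Closure: {blue(d), flies(d), large(d), metal(d), red(m), stale(m), swims(d)} — 7 facts.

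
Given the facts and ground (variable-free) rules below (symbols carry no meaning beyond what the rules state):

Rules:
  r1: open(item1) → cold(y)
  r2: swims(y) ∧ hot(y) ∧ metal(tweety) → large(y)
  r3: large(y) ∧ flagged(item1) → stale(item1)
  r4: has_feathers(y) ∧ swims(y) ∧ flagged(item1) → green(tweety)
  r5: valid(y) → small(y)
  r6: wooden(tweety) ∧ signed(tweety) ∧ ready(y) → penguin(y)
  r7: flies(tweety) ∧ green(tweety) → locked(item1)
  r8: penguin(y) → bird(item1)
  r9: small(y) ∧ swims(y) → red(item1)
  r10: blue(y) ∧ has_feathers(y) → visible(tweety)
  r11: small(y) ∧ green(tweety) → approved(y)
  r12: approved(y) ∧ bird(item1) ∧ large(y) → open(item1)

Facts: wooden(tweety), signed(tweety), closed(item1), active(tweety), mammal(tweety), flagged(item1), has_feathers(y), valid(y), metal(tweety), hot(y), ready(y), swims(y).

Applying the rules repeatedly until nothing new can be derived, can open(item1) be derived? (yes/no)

Round 1: r2 [swims(y) ∧ hot(y) ∧ metal(tweety) → large(y)]; r4 [has_feathers(y) ∧ swims(y) ∧ flagged(item1) → green(tweety)]; r5 [valid(y) → small(y)]; r6 [wooden(tweety) ∧ signed(tweety) ∧ ready(y) → penguin(y)]. New: large(y), green(tweety), small(y), penguin(y).
Round 2: r3 [large(y) ∧ flagged(item1) → stale(item1)]; r8 [penguin(y) → bird(item1)]; r9 [small(y) ∧ swims(y) → red(item1)]; r11 [small(y) ∧ green(tweety) → approved(y)]. New: stale(item1), bird(item1), red(item1), approved(y).
Round 3: r12 [approved(y) ∧ bird(item1) ∧ large(y) → open(item1)]. New: open(item1).
Round 4: r1 [open(item1) → cold(y)]. New: cold(y).
open(item1) appears in round 3, so it is derivable.

yes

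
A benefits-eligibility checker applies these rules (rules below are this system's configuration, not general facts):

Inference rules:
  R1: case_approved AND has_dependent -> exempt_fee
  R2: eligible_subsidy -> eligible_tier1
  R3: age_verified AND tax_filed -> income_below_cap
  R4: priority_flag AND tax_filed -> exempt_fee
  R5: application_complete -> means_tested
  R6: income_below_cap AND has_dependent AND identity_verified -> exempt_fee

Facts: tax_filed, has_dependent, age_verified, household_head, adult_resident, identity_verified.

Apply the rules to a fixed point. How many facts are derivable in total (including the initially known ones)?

Round 1 fires R3, giving income_below_cap.
Round 2 fires R6, giving exempt_fee.
Closure: {adult_resident, age_verified, exempt_fee, has_dependent, household_head, identity_verified, income_below_cap, tax_filed} — 8 facts.

8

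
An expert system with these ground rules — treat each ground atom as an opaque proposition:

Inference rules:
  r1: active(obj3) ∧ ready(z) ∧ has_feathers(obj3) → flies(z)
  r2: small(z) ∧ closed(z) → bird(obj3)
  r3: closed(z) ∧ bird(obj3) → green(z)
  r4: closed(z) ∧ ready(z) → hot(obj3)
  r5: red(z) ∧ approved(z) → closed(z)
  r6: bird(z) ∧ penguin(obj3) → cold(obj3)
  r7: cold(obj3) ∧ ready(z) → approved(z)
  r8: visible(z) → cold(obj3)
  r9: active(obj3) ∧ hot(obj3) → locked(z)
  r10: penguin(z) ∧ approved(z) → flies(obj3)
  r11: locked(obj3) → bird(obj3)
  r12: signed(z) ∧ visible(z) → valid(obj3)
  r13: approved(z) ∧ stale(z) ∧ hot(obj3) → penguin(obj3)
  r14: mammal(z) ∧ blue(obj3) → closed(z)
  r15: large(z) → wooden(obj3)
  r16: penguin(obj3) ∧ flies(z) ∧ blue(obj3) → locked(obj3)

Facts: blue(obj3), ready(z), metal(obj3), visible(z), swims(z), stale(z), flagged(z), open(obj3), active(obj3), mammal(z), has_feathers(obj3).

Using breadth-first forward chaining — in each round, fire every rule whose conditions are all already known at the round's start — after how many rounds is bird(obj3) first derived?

Round 1: r1 [active(obj3) ∧ ready(z) ∧ has_feathers(obj3) → flies(z)]; r8 [visible(z) → cold(obj3)]; r14 [mammal(z) ∧ blue(obj3) → closed(z)]. New: flies(z), cold(obj3), closed(z).
Round 2: r4 [closed(z) ∧ ready(z) → hot(obj3)]; r7 [cold(obj3) ∧ ready(z) → approved(z)]. New: hot(obj3), approved(z).
Round 3: r9 [active(obj3) ∧ hot(obj3) → locked(z)]; r13 [approved(z) ∧ stale(z) ∧ hot(obj3) → penguin(obj3)]. New: locked(z), penguin(obj3).
Round 4: r16 [penguin(obj3) ∧ flies(z) ∧ blue(obj3) → locked(obj3)]. New: locked(obj3).
Round 5: r11 [locked(obj3) → bird(obj3)]. New: bird(obj3).
bird(obj3) first appears in round 5.

5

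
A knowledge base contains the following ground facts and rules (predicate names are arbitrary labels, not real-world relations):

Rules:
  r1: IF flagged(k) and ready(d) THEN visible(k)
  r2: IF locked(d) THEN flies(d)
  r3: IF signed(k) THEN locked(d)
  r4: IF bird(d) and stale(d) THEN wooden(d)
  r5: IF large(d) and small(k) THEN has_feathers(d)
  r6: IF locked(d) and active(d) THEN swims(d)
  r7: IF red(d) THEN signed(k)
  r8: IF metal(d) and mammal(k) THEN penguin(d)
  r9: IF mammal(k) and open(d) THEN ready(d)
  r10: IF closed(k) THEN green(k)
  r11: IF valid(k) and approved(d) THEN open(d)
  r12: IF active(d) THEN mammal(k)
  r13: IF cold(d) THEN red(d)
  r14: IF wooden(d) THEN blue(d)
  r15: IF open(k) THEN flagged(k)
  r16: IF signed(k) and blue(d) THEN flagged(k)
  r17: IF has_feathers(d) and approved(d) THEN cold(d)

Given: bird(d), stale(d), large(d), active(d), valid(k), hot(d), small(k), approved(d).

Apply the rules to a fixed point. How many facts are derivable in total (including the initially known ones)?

Round 1: r4 [IF bird(d) and stale(d) THEN wooden(d)]; r5 [IF large(d) and small(k) THEN has_feathers(d)]; r11 [IF valid(k) and approved(d) THEN open(d)]; r12 [IF active(d) THEN mammal(k)]. Adds wooden(d), has_feathers(d), open(d), mammal(k).
Round 2: r9 [IF mammal(k) and open(d) THEN ready(d)]; r14 [IF wooden(d) THEN blue(d)]; r17 [IF has_feathers(d) and approved(d) THEN cold(d)]. Adds ready(d), blue(d), cold(d).
Round 3: r13 [IF cold(d) THEN red(d)]. Adds red(d).
Round 4: r7 [IF red(d) THEN signed(k)]. Adds signed(k).
Round 5: r3 [IF signed(k) THEN locked(d)]; r16 [IF signed(k) and blue(d) THEN flagged(k)]. Adds locked(d), flagged(k).
Round 6: r1 [IF flagged(k) and ready(d) THEN visible(k)]; r2 [IF locked(d) THEN flies(d)]; r6 [IF locked(d) and active(d) THEN swims(d)]. Adds visible(k), flies(d), swims(d).
Closure: {active(d), approved(d), bird(d), blue(d), cold(d), flagged(k), flies(d), has_feathers(d), hot(d), large(d), locked(d), mammal(k), open(d), ready(d), red(d), signed(k), small(k), stale(d), swims(d), valid(k), visible(k), wooden(d)} — 22 facts.

22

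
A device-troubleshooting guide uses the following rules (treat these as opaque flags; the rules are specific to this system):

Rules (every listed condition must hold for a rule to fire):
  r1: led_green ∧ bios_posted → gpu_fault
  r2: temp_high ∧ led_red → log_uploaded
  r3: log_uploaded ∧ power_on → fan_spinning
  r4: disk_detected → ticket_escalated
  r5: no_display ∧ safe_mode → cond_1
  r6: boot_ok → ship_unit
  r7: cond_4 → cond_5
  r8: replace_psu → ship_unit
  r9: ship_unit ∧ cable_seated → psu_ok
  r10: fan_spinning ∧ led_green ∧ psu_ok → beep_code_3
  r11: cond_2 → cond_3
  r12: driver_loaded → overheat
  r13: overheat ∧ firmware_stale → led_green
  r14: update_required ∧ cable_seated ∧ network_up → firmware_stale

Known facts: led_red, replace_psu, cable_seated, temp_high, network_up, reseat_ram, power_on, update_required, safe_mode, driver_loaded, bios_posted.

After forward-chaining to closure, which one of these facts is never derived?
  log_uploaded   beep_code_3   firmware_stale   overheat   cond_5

cond_5

Round 1 — r2, r8, r12, r14, derive log_uploaded, ship_unit, overheat, firmware_stale.
Round 2 — r3, r9, r13, derive fan_spinning, psu_ok, led_green.
Round 3 — r1, r10, derive gpu_fault, beep_code_3.
Derived: overheat (round 1), beep_code_3 (round 3), firmware_stale (round 1), log_uploaded (round 1). cond_5 never appears in any round.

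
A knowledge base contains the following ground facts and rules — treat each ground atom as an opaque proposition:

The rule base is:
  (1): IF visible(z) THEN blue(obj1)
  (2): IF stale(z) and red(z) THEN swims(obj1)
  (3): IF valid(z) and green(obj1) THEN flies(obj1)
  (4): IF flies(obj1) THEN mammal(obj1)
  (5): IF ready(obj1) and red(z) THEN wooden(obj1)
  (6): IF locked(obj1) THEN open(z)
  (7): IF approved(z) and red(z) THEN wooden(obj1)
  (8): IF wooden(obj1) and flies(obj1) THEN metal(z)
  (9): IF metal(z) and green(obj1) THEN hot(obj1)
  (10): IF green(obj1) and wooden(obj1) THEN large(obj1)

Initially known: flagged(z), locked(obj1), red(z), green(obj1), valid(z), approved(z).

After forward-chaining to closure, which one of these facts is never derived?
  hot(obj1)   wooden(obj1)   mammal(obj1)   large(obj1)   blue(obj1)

Round 1: (3) [IF valid(z) and green(obj1) THEN flies(obj1)]; (6) [IF locked(obj1) THEN open(z)]; (7) [IF approved(z) and red(z) THEN wooden(obj1)]. New: flies(obj1), open(z), wooden(obj1).
Round 2: (4) [IF flies(obj1) THEN mammal(obj1)]; (8) [IF wooden(obj1) and flies(obj1) THEN metal(z)]; (10) [IF green(obj1) and wooden(obj1) THEN large(obj1)]. New: mammal(obj1), metal(z), large(obj1).
Round 3: (9) [IF metal(z) and green(obj1) THEN hot(obj1)]. New: hot(obj1).
Derived: mammal(obj1) (round 2), large(obj1) (round 2), hot(obj1) (round 3), wooden(obj1) (round 1). blue(obj1) never appears in any round.

blue(obj1)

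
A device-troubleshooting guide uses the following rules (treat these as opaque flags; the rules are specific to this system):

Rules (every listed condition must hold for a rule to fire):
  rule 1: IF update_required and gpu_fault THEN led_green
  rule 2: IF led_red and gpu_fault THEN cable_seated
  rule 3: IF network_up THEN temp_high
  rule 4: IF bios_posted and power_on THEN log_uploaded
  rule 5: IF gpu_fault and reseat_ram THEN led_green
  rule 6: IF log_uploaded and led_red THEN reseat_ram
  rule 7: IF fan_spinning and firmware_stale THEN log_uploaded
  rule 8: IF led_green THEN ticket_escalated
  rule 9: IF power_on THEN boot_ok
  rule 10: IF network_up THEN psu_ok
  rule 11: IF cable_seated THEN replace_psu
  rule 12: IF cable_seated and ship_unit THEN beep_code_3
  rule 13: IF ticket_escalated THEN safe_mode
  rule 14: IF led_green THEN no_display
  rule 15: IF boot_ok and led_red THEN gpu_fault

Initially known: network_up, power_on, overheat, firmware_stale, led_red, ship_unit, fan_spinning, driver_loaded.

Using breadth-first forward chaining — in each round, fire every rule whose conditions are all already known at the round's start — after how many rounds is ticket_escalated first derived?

4

Round 1 fires rule 3, rule 7, rule 9, rule 10, giving temp_high, log_uploaded, boot_ok, psu_ok.
Round 2 fires rule 6, rule 15, giving reseat_ram, gpu_fault.
Round 3 fires rule 2, rule 5, giving cable_seated, led_green.
Round 4 fires rule 8, rule 11, rule 12, rule 14, giving ticket_escalated, replace_psu, beep_code_3, no_display.
ticket_escalated first appears in round 4.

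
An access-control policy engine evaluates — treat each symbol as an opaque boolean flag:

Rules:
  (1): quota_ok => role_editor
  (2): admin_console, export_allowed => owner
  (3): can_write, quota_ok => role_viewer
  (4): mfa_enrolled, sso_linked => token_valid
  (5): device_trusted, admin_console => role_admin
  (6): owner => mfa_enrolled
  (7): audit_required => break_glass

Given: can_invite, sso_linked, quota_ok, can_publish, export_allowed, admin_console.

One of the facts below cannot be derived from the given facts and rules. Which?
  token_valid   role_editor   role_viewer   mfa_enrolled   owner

[1] (1) [quota_ok => role_editor]; (2) [admin_console, export_allowed => owner]. ⇒ new: role_editor, owner.
[2] (6) [owner => mfa_enrolled]. ⇒ new: mfa_enrolled.
[3] (4) [mfa_enrolled, sso_linked => token_valid]. ⇒ new: token_valid.
Derived: mfa_enrolled (round 2), owner (round 1), token_valid (round 3), role_editor (round 1). role_viewer never appears in any round.

role_viewer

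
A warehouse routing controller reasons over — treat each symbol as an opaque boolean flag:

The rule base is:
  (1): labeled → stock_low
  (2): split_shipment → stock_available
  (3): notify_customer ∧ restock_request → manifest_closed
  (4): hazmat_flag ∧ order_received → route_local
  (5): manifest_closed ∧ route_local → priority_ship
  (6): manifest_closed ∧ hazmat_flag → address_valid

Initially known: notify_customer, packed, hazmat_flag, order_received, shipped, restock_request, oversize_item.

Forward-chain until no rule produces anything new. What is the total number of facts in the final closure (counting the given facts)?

[1] (3) [notify_customer ∧ restock_request → manifest_closed]; (4) [hazmat_flag ∧ order_received → route_local]. ⇒ new: manifest_closed, route_local.
[2] (5) [manifest_closed ∧ route_local → priority_ship]; (6) [manifest_closed ∧ hazmat_flag → address_valid]. ⇒ new: priority_ship, address_valid.
Closure: {address_valid, hazmat_flag, manifest_closed, notify_customer, order_received, oversize_item, packed, priority_ship, restock_request, route_local, shipped} — 11 facts.

11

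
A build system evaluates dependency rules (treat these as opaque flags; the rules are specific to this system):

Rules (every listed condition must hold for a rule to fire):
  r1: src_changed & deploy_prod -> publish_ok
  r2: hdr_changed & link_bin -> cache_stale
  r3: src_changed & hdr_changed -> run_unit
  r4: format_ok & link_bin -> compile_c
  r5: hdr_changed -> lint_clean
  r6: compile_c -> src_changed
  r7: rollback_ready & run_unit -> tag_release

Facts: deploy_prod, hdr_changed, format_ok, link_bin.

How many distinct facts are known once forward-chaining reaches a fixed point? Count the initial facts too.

[1] r2 [hdr_changed & link_bin -> cache_stale]; r4 [format_ok & link_bin -> compile_c]; r5 [hdr_changed -> lint_clean]. ⇒ new: cache_stale, compile_c, lint_clean.
[2] r6 [compile_c -> src_changed]. ⇒ new: src_changed.
[3] r1 [src_changed & deploy_prod -> publish_ok]; r3 [src_changed & hdr_changed -> run_unit]. ⇒ new: publish_ok, run_unit.
Closure: {cache_stale, compile_c, deploy_prod, format_ok, hdr_changed, link_bin, lint_clean, publish_ok, run_unit, src_changed} — 10 facts.

10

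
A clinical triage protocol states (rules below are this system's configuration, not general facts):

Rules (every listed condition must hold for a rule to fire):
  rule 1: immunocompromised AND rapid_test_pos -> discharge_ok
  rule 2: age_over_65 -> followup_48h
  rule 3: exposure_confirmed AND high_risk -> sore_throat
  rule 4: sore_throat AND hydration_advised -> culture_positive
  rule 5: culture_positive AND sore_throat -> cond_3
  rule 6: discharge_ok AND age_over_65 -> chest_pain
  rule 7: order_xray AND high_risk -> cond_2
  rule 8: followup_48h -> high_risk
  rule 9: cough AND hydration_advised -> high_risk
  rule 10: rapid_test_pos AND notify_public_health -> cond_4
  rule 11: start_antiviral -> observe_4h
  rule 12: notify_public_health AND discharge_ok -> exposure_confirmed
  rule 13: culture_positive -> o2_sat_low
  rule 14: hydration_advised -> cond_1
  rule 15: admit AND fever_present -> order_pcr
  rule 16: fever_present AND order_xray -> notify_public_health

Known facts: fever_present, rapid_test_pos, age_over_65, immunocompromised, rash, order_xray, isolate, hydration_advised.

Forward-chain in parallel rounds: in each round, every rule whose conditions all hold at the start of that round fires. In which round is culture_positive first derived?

Round 1 — rule 1, rule 2, rule 14, rule 16, derive discharge_ok, followup_48h, cond_1, notify_public_health.
Round 2 — rule 6, rule 8, rule 10, rule 12, derive chest_pain, high_risk, cond_4, exposure_confirmed.
Round 3 — rule 3, rule 7, derive sore_throat, cond_2.
Round 4 — rule 4, derive culture_positive.
culture_positive first appears in round 4.

4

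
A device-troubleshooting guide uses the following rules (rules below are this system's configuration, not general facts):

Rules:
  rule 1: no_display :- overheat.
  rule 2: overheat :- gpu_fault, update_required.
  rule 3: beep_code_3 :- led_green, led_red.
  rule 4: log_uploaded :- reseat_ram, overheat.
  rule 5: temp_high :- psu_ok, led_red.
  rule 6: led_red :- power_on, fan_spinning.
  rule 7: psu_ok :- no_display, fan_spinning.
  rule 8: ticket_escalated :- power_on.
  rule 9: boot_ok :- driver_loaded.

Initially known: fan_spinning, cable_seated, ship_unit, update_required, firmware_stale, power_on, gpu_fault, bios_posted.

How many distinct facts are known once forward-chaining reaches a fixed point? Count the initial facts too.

Round 1: rule 2 [overheat :- gpu_fault, update_required.]; rule 6 [led_red :- power_on, fan_spinning.]; rule 8 [ticket_escalated :- power_on.]. New: overheat, led_red, ticket_escalated.
Round 2: rule 1 [no_display :- overheat.]. New: no_display.
Round 3: rule 7 [psu_ok :- no_display, fan_spinning.]. New: psu_ok.
Round 4: rule 5 [temp_high :- psu_ok, led_red.]. New: temp_high.
Closure: {bios_posted, cable_seated, fan_spinning, firmware_stale, gpu_fault, led_red, no_display, overheat, power_on, psu_ok, ship_unit, temp_high, ticket_escalated, update_required} — 14 facts.

14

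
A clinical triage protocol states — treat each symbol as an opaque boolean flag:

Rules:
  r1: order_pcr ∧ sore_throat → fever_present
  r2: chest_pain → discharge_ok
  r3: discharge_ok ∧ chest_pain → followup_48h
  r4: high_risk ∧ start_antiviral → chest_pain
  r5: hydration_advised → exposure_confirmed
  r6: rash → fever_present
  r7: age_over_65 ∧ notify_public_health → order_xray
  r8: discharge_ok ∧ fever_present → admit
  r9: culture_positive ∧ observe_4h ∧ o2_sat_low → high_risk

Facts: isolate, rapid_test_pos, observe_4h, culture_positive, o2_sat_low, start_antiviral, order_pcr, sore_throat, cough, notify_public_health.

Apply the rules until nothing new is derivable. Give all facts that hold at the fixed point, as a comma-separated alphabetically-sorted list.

Round 1 fires r1, r9, giving fever_present, high_risk.
Round 2 fires r4, giving chest_pain.
Round 3 fires r2, giving discharge_ok.
Round 4 fires r3, r8, giving followup_48h, admit.

admit, chest_pain, cough, culture_positive, discharge_ok, fever_present, followup_48h, high_risk, isolate, notify_public_health, o2_sat_low, observe_4h, order_pcr, rapid_test_pos, sore_throat, start_antiviral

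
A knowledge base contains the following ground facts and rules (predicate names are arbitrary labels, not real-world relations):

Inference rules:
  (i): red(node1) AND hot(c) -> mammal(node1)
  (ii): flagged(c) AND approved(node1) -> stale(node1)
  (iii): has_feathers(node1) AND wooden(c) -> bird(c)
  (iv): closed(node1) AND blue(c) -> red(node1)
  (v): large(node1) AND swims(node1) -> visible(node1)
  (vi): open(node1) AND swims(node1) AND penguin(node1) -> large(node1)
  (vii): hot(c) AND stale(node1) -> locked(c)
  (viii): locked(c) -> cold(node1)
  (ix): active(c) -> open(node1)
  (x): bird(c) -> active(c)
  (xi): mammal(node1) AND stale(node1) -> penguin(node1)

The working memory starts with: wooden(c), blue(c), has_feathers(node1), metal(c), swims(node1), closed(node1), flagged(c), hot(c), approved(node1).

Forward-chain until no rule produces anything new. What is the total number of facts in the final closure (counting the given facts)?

Round 1 fires (ii), (iii), (iv), giving stale(node1), bird(c), red(node1).
Round 2 fires (i), (vii), (x), giving mammal(node1), locked(c), active(c).
Round 3 fires (viii), (ix), (xi), giving cold(node1), open(node1), penguin(node1).
Round 4 fires (vi), giving large(node1).
Round 5 fires (v), giving visible(node1).
Closure: {active(c), approved(node1), bird(c), blue(c), closed(node1), cold(node1), flagged(c), has_feathers(node1), hot(c), large(node1), locked(c), mammal(node1), metal(c), open(node1), penguin(node1), red(node1), stale(node1), swims(node1), visible(node1), wooden(c)} — 20 facts.

20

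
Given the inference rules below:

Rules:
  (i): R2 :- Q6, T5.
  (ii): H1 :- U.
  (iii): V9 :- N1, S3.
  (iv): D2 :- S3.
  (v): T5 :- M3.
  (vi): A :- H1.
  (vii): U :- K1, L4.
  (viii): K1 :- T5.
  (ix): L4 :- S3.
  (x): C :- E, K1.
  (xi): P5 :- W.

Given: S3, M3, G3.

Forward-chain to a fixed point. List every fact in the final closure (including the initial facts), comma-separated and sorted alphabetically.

[1] (iv) [D2 :- S3.]; (v) [T5 :- M3.]; (ix) [L4 :- S3.]. ⇒ new: D2, T5, L4.
[2] (viii) [K1 :- T5.]. ⇒ new: K1.
[3] (vii) [U :- K1, L4.]. ⇒ new: U.
[4] (ii) [H1 :- U.]. ⇒ new: H1.
[5] (vi) [A :- H1.]. ⇒ new: A.

A, D2, G3, H1, K1, L4, M3, S3, T5, U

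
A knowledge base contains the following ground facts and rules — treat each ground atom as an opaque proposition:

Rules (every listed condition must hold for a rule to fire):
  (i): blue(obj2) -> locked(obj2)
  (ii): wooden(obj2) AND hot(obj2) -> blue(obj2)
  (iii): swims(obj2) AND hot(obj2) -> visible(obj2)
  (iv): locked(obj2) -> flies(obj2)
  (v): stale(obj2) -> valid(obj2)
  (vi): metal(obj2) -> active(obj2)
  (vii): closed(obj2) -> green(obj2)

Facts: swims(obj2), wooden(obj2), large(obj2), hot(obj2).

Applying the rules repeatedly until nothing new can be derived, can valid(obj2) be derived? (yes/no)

no

Round 1: (ii) [wooden(obj2) AND hot(obj2) -> blue(obj2)]; (iii) [swims(obj2) AND hot(obj2) -> visible(obj2)]. New: blue(obj2), visible(obj2).
Round 2: (i) [blue(obj2) -> locked(obj2)]. New: locked(obj2).
Round 3: (iv) [locked(obj2) -> flies(obj2)]. New: flies(obj2).
Fixed point reached. valid(obj2) is concluded only by (v); (v) needs stale(obj2) (never derived).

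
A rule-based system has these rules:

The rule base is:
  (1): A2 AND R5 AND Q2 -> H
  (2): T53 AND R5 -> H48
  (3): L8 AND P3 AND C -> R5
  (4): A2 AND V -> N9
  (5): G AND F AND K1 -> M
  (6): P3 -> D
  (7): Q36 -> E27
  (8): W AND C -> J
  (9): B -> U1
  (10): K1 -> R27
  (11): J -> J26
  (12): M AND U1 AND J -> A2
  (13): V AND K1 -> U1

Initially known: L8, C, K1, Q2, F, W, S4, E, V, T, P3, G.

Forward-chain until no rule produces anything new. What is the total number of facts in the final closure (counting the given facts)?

Round 1 fires (3), (5), (6), (8), (10), (13), giving R5, M, D, J, R27, U1.
Round 2 fires (11), (12), giving J26, A2.
Round 3 fires (1), (4), giving H, N9.
Closure: {A2, C, D, E, F, G, H, J, J26, K1, L8, M, N9, P3, Q2, R27, R5, S4, T, U1, V, W} — 22 facts.

22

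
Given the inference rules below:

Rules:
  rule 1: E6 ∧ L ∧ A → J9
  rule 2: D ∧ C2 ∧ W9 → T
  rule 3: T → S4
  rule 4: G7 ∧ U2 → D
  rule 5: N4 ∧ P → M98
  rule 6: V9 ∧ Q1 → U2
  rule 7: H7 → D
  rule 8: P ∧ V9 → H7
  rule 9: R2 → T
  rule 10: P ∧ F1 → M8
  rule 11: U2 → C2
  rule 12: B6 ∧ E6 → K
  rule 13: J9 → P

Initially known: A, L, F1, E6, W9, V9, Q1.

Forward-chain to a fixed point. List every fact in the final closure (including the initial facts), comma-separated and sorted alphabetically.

Round 1: rule 1 [E6 ∧ L ∧ A → J9]; rule 6 [V9 ∧ Q1 → U2]. Adds J9, U2.
Round 2: rule 11 [U2 → C2]; rule 13 [J9 → P]. Adds C2, P.
Round 3: rule 8 [P ∧ V9 → H7]; rule 10 [P ∧ F1 → M8]. Adds H7, M8.
Round 4: rule 7 [H7 → D]. Adds D.
Round 5: rule 2 [D ∧ C2 ∧ W9 → T]. Adds T.
Round 6: rule 3 [T → S4]. Adds S4.

A, C2, D, E6, F1, H7, J9, L, M8, P, Q1, S4, T, U2, V9, W9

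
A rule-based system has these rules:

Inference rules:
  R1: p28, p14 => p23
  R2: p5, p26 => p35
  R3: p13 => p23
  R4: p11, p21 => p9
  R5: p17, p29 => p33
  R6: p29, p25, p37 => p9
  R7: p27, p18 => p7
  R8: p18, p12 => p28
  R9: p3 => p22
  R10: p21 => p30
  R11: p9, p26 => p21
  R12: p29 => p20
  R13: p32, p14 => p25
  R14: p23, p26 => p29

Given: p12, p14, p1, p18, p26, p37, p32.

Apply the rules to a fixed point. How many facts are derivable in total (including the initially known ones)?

15

Round 1 fires R8, R13, giving p28, p25.
Round 2 fires R1, giving p23.
Round 3 fires R14, giving p29.
Round 4 fires R6, R12, giving p9, p20.
Round 5 fires R11, giving p21.
Round 6 fires R10, giving p30.
Closure: {p1, p12, p14, p18, p20, p21, p23, p25, p26, p28, p29, p30, p32, p37, p9} — 15 facts.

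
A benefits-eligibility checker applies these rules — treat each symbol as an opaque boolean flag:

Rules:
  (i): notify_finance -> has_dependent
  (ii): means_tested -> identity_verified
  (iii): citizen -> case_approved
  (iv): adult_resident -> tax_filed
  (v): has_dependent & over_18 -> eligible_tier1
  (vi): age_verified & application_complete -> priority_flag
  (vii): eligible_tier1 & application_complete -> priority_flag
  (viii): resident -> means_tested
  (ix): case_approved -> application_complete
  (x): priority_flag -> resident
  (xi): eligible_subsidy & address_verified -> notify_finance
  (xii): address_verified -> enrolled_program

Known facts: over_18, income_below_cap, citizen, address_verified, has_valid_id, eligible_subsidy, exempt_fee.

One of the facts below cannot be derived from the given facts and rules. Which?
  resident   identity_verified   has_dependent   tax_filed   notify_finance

tax_filed

[1] (iii) [citizen -> case_approved]; (xi) [eligible_subsidy & address_verified -> notify_finance]; (xii) [address_verified -> enrolled_program]. ⇒ new: case_approved, notify_finance, enrolled_program.
[2] (i) [notify_finance -> has_dependent]; (ix) [case_approved -> application_complete]. ⇒ new: has_dependent, application_complete.
[3] (v) [has_dependent & over_18 -> eligible_tier1]. ⇒ new: eligible_tier1.
[4] (vii) [eligible_tier1 & application_complete -> priority_flag]. ⇒ new: priority_flag.
[5] (x) [priority_flag -> resident]. ⇒ new: resident.
[6] (viii) [resident -> means_tested]. ⇒ new: means_tested.
[7] (ii) [means_tested -> identity_verified]. ⇒ new: identity_verified.
Derived: notify_finance (round 1), identity_verified (round 7), resident (round 5), has_dependent (round 2). tax_filed never appears in any round.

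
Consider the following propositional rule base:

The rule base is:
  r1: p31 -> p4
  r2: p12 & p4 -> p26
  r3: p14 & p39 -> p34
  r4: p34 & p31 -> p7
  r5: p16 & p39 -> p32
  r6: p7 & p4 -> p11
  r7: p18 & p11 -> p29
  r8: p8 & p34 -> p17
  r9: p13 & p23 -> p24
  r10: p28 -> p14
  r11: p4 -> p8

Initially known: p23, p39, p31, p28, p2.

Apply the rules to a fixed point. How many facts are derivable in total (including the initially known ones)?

Round 1: r1 [p31 -> p4]; r10 [p28 -> p14]. New: p4, p14.
Round 2: r3 [p14 & p39 -> p34]; r11 [p4 -> p8]. New: p34, p8.
Round 3: r4 [p34 & p31 -> p7]; r8 [p8 & p34 -> p17]. New: p7, p17.
Round 4: r6 [p7 & p4 -> p11]. New: p11.
Closure: {p11, p14, p17, p2, p23, p28, p31, p34, p39, p4, p7, p8} — 12 facts.

12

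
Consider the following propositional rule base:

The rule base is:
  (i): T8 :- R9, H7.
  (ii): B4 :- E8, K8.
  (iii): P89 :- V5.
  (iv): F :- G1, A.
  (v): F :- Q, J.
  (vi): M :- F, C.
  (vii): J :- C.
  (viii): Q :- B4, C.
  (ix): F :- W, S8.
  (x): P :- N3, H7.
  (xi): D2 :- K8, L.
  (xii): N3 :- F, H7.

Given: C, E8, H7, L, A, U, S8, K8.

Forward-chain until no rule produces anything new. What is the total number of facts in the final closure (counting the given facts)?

Round 1: (ii) [B4 :- E8, K8.]; (vii) [J :- C.]; (xi) [D2 :- K8, L.]. Adds B4, J, D2.
Round 2: (viii) [Q :- B4, C.]. Adds Q.
Round 3: (v) [F :- Q, J.]. Adds F.
Round 4: (vi) [M :- F, C.]; (xii) [N3 :- F, H7.]. Adds M, N3.
Round 5: (x) [P :- N3, H7.]. Adds P.
Closure: {A, B4, C, D2, E8, F, H7, J, K8, L, M, N3, P, Q, S8, U} — 16 facts.

16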